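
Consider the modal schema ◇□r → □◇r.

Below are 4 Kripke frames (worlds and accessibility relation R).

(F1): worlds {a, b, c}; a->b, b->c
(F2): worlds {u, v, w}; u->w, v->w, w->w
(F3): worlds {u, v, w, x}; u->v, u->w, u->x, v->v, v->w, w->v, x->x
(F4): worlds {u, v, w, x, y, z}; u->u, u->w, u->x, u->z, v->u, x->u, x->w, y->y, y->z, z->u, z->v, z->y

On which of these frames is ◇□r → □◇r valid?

(F2)

This is the axiom for convergence; its first-order frame correspondent is ∀x ∀y ∀z (Rxy ∧ Rxz → ∃w (Ryw ∧ Rzw)).
(F1): fails — Rbc and Rbc but c and c have no common successor.
(F2): holds.
(F3): fails — Ruv and Rux but v and x have no common successor.
(F4): fails — Ruz and Ruw but z and w have no common successor.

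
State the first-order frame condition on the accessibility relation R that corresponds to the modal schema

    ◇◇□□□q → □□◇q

This is a Sahlqvist (Geach-type) schema ◇^2□^3q → □^2◇^1q.
Minimal-valuation argument: fix x; take any y with xR^2y and any z with xR^2z. Set V(q) to the set of worlds R-reachable from y in exactly 3 steps. Then □^3q holds at y, so the antecedent holds at x; validity forces ◇^1q at z, giving a w with zR^1w and yR^3w.
First-order correspondent: ∀x ∀y ∀z ((xR²y ∧ xR²z) → ∃w (yR³w ∧ zRw)).

∀x ∀y ∀z ((xR²y ∧ xR²z) → ∃w (yR³w ∧ zRw))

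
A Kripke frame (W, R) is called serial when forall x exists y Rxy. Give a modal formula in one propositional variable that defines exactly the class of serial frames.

□ψ → ◇ψ

A defining formula is □ψ → ◇ψ (the D axiom).
Suppose □ψ→◇ψ is valid. At any x set V(ψ)=W. Then □ψ at x, so ◇ψ at x, so x has a successor.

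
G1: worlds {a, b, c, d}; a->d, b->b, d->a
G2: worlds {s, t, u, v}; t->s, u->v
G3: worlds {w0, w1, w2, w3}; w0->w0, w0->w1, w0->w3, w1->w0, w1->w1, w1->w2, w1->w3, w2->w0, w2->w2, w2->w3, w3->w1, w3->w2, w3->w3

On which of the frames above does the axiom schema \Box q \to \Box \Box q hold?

G2

Frame correspondent (Sahlqvist): \forall x \forall y \forall z (Rxy \wedge Ryz \to Rxz) — i.e. transitivity.
G1: fails — Rad and Rda but not Raa.
G2: ✓.
G3: fails — Rw3w1 and Rw1w0 but not Rw3w0.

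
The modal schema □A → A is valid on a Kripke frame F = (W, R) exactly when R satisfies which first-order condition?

Suppose □A→A is valid. At any x set V(A)={w : Rxw}. Then □A holds at x, so A holds at x, i.e. Rxx.
The converse is a direct semantic check.
Frame condition: ∀x Rxx.

reflexivity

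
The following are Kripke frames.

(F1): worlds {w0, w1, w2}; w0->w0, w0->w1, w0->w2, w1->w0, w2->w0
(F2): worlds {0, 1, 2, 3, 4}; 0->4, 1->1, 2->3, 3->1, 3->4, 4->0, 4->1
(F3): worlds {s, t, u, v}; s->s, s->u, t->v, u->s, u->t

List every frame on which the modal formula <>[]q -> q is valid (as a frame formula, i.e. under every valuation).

This is the axiom for symmetry; its first-order frame correspondent is forall x forall y (Rxy -> Ryx).
(F1): ✓.
(F2): fails — R34 but not R43.
(F3): fails — Rtv but not Rvt.

(F1)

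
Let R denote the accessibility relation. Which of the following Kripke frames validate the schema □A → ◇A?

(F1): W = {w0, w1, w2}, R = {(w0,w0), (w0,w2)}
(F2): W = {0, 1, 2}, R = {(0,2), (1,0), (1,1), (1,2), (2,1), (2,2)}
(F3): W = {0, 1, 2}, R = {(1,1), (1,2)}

The schema corresponds to seriality: ∀x ∃y Rxy.
(F1): fails — world w1 has no successor.
(F2): holds.
(F3): fails — world 0 has no successor.
Valid on: (F2).

(F2)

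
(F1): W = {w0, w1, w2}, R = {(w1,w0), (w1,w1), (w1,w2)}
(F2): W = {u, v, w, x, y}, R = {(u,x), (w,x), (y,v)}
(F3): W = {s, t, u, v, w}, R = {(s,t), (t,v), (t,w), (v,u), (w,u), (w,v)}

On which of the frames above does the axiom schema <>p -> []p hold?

(F2)

Frame correspondent (Sahlqvist): forall x forall y forall z (Rxy & Rxz -> y = z) — i.e. partial functionality.
(F1): fails — w1 sees both w0 and w1.
(F2): ✓.
(F3): fails — t sees both v and w.
Valid on: (F2).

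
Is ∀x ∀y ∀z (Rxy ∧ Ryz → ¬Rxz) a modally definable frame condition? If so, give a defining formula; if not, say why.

If a class were modally definable it would be closed under surjective bounded morphisms (Goldblatt–Thomason).
The 5-cycle (worlds 0,1,2,3,4 with 0→1→2→3→4→0) is intransitive. Mapping every world to a single reflexive point • is a surjective bounded morphism; the reflexive point is not intransitive (R••∧R•• but R••).
So the class is not modally definable.

Not definable by any modal formula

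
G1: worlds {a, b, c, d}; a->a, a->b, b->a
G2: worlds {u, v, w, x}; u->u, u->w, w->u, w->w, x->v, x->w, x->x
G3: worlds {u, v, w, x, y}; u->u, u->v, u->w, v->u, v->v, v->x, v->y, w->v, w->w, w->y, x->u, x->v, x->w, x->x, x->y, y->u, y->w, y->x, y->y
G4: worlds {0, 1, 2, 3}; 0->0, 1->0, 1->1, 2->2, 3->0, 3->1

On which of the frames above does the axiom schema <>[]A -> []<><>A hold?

G1, G3, G4

The schema corresponds to a generalized confluence (Geach) condition: forall x forall y forall z ((xRy & xRz) -> exists w (yRw & z R^2 w)).
G1: holds.
G2: fails — xRv, xRv but no t with vRt and vR²t.
G3: holds.
G4: holds.
Valid on: G1, G3, G4.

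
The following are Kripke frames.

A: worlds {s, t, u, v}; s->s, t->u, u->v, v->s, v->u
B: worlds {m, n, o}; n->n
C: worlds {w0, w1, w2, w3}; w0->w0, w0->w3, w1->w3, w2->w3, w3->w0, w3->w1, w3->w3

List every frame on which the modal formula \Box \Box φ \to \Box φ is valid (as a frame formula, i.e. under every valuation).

This is the axiom for density; its first-order frame correspondent is \forall x \forall y (Rxy \to \exists z (Rxz \wedge Rzy)).
A: fails — Ruv but no z with Ruz and Rzv.
B: ✓.
C: ✓.

B, C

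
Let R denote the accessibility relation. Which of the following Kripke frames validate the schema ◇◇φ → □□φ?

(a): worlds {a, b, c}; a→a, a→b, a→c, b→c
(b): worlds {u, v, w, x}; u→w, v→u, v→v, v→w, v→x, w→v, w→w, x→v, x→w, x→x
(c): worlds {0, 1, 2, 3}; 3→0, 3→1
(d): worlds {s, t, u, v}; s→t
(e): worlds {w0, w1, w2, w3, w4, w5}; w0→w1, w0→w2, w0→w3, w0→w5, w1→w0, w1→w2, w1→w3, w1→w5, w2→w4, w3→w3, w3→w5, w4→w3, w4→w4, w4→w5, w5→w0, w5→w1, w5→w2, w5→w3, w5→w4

This is the axiom for a generalized confluence (Geach) condition; its first-order frame correspondent is ∀x ∀y ∀z ((xR²y ∧ xR²z) → ∃w (y = w ∧ z = w)).
(a): fails — aR²a, aR²b but a ≠ b.
(b): fails — uR²v, uR²w but v ≠ w.
(c): satisfies the condition.
(d): satisfies the condition.
(e): fails — w0R²w0, w0R²w1 but w0 ≠ w1.
Valid on: (c), (d).

(c), (d)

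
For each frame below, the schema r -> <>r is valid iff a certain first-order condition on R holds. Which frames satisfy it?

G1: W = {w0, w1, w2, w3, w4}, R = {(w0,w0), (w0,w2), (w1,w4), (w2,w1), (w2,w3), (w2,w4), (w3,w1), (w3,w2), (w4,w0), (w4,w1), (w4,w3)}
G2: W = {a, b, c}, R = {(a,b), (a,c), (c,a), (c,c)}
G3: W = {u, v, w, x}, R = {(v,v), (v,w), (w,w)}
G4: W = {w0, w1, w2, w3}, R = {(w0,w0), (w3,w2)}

none

Frame correspondent (Sahlqvist): forall x Rxx — i.e. reflexivity.
G1: fails — world w1 does not see itself.
G2: fails — world a does not see itself.
G3: fails — world u does not see itself.
G4: fails — world w1 does not see itself.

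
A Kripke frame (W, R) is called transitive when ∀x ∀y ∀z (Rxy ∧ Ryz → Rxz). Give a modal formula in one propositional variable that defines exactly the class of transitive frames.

□ψ → □□ψ

A defining formula is □ψ → □□ψ (the 4 axiom).
Suppose □ψ→□□ψ is valid. Take Rxy, Ryz and set V(ψ)={w : Rxw}. Then □ψ at x, so □□ψ at x, so □ψ at y, so ψ at z, i.e. Rxz.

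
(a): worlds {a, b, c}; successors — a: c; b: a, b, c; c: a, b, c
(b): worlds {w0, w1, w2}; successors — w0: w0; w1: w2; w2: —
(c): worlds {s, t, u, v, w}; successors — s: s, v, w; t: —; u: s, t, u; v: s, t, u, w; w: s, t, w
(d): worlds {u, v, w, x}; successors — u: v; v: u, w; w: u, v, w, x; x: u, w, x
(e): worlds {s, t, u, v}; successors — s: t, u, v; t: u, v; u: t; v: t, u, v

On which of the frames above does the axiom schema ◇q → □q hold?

The schema corresponds to partial functionality: ∀x ∀y ∀z (Rxy ∧ Rxz → y = z).
(a): fails — b sees both a and b.
(b): satisfies the condition.
(c): fails — s sees both s and v.
(d): fails — v sees both u and w.
(e): fails — s sees both t and u.

(b)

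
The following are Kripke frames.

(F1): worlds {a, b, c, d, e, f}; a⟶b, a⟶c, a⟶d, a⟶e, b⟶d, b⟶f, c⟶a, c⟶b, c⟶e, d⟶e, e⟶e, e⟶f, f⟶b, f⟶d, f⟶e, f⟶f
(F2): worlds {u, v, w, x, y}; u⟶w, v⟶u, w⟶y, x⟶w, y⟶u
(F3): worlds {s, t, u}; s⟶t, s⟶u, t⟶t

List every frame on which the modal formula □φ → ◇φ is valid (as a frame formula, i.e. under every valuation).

The schema corresponds to seriality: ∀x ∃y Rxy.
(F1): satisfies the condition.
(F2): satisfies the condition.
(F3): fails — world u has no successor.
Valid on: (F1), (F2).

(F1), (F2)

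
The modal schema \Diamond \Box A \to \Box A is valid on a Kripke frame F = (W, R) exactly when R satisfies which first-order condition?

This is a form of the 5 axiom.
It corresponds to the Euclidean property: \forall x \forall y \forall z (Rxy \wedge Rxz \to Ryz).

The Euclidean property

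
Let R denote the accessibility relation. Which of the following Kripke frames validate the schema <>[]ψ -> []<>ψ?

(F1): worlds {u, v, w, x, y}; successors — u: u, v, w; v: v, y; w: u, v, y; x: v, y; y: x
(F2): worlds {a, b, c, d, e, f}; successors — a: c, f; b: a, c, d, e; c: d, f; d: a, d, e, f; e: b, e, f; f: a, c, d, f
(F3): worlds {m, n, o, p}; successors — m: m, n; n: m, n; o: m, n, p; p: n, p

The schema corresponds to convergence: forall x forall y forall z (Rxy & Rxz -> exists w (Ryw & Rzw)).
(F1): fails — Rvv and Rvy but v and y have no common successor.
(F2): satisfies the condition.
(F3): satisfies the condition.

(F2), (F3)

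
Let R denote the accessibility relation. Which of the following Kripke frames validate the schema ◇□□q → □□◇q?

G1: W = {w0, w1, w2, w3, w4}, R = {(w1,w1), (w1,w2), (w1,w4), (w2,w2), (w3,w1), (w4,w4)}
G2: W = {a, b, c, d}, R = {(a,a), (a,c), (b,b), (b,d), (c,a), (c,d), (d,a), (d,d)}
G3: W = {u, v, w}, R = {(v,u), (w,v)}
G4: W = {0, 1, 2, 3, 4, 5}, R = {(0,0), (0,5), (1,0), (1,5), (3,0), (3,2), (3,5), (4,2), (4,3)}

The schema corresponds to a generalized confluence (Geach) condition: ∀x ∀y ∀z ((xRy ∧ xR²z) → ∃w (yR²w ∧ zRw)).
G1: fails — w1Rw2, w1R²w4 but no w with w2R²w and w4Rw.
G2: ✓.
G3: fails — wRv, wR²u but no t with vR²t and uRt.
G4: fails — 0R0, 0R²5 but no w with 0R²w and 5Rw.

G2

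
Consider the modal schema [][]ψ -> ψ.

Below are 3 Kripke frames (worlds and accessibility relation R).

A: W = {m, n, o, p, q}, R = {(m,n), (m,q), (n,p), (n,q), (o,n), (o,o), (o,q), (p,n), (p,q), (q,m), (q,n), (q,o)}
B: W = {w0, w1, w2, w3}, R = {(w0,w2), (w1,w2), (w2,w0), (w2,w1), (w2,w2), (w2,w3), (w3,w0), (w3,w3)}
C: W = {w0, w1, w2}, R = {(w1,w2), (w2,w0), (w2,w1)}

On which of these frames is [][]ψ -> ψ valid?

A, B

The schema corresponds to a generalized confluence (Geach) condition: forall x exists w (x R^2 w & x = w).
A: ✓.
B: ✓.
C: fails — at w0 but no w with w0R²w and w0=w.
Valid on: A, B.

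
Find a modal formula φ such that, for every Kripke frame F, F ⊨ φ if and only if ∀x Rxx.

□s → s

A defining formula is □s → s (the T axiom).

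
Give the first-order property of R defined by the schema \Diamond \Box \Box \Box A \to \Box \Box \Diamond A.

This is a Sahlqvist (Geach-type) schema ◇^1□^3A → □^2◇^1A.
Minimal-valuation argument: fix x; take any y with xR^1y and any z with xR^2z. Set V(A) to the set of worlds R-reachable from y in exactly 3 steps. Then □^3A holds at y, so the antecedent holds at x; validity forces ◇^1A at z, giving a w with zR^1w and yR^3w.
First-order correspondent: \forall x \forall y \forall z ((xRy \wedge x R^2 z) \to \exists w (y R^3 w \wedge zRw)).

\forall x \forall y \forall z ((xRy \wedge x R^2 z) \to \exists w (y R^3 w \wedge zRw))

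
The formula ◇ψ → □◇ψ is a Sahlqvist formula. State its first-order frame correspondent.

This is the 5 axiom.
Its frame correspondent is the Euclidean property — ∀x ∀y ∀z (Rxy ∧ Rxz → Ryz).

the Euclidean property: ∀x ∀y ∀z (Rxy ∧ Rxz → Ryz)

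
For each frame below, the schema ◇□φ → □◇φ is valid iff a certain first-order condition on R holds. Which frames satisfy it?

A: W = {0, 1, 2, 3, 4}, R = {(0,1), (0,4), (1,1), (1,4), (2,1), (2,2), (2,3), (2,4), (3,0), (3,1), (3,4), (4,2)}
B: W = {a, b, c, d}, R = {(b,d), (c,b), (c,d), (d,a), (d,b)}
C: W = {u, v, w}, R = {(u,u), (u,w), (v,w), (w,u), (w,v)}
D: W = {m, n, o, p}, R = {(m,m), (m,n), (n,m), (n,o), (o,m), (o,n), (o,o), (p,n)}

C, D

Frame correspondent (Sahlqvist): ∀x ∀y ∀z (Rxy ∧ Rxz → ∃w (Ryw ∧ Rzw)) — i.e. convergence.
A: fails — R01 and R04 but 1 and 4 have no common successor.
B: fails — Rcd and Rcb but d and b have no common successor.
C: condition met.
D: condition met.
Valid on: C, D.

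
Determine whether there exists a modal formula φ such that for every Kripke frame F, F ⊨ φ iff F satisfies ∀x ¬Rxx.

No

Any modally definable frame class is closed under surjective bounded morphisms.
The 4-cycle (worlds a,b,c,d with a→b→c→d→a) is irreflexive, and the map sending every world to a single reflexive point • is a surjective bounded morphism (forth: every edge maps to (•,•); back: every world has a successor). So any modal formula valid on the 4-cycle is also valid on the reflexive point, which is not irreflexive.
Hence irreflexivity is not modally definable.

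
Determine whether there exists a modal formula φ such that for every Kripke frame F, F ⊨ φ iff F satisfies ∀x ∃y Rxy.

Definable; □r → ◇r defines it

This is a Sahlqvist condition; the D axiom □r → ◇r defines it.
Suppose □r→◇r is valid. At any x set V(r)=W. Then □r at x, so ◇r at x, so x has a successor.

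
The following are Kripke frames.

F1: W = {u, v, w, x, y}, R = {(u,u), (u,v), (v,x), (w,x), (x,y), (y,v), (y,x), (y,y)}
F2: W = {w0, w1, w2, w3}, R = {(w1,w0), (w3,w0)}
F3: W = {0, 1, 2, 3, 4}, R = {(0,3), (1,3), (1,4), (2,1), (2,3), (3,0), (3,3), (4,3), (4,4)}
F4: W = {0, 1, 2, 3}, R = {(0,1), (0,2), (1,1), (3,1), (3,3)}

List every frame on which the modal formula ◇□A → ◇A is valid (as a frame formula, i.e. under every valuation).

Frame correspondent (Sahlqvist): ∀x ∀y (xRy → ∃w (yRw ∧ xRw)) — i.e. a generalized confluence (Geach) condition.
F1: fails — uRv but no t with vRt and uRt.
F2: fails — w1Rw0 but no w with w0Rw and w1Rw.
F3: condition met.
F4: fails — 0R2 but no w with 2Rw and 0Rw.

F3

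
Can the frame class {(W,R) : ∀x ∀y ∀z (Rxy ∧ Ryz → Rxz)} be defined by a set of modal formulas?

This is a Sahlqvist condition; the 4 axiom □q → □□q defines it.

Yes, by □q → □□q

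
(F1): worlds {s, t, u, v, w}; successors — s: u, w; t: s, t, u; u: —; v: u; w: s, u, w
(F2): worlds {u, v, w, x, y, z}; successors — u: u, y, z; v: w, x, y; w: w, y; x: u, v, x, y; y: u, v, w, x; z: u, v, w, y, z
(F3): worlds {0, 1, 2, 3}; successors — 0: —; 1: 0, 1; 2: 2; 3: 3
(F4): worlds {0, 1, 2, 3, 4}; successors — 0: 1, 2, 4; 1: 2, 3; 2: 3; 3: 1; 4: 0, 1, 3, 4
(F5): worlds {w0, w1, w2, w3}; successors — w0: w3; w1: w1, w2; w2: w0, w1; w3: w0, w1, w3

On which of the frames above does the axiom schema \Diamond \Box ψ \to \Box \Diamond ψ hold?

The schema corresponds to convergence: \forall x \forall y \forall z (Rxy \wedge Rxz \to \exists w (Ryw \wedge Rzw)).
(F1): fails — Rsw and Rsu but w and u have no common successor.
(F2): satisfies the condition.
(F3): fails — R10 and R10 but 0 and 0 have no common successor.
(F4): fails — R12 and R13 but 2 and 3 have no common successor.
(F5): fails — Rw2w1 and Rw2w0 but w1 and w0 have no common successor.
Valid on: (F2).

(F2)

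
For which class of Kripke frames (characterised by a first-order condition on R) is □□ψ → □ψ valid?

This is the C4 axiom.
It corresponds to density: ∀x ∀y (Rxy → ∃z (Rxz ∧ Rzy)).

Density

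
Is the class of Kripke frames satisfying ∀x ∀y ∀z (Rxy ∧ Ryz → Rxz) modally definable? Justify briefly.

Yes, by □p → □□p

The condition is transitivity. A defining modal formula is □p → □□p.
Suppose □p→□□p is valid. Take Rxy, Ryz and set V(p)={w : Rxw}. Then □p at x, so □□p at x, so □p at y, so p at z, i.e. Rxz.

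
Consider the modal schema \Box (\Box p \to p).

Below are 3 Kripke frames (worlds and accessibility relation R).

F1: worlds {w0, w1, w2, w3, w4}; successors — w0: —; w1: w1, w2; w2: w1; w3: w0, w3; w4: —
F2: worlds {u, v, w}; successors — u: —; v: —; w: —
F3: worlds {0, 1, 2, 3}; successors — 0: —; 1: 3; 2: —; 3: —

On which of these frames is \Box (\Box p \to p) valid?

Frame correspondent (Sahlqvist): \forall x \forall y (Rxy \to Ryy) — i.e. shift-reflexivity.
F1: fails — Rw1w2 but not Rw2w2.
F2: ✓.
F3: fails — R13 but not R33.
Valid on: F2.

F2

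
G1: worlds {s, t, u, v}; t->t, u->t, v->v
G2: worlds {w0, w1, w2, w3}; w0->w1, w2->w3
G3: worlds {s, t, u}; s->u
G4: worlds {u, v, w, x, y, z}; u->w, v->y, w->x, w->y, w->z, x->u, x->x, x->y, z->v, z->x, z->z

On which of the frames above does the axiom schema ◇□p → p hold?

none

The schema corresponds to symmetry: ∀x ∀y (Rxy → Ryx).
G1: fails — Rut but not Rtu.
G2: fails — Rw0w1 but not Rw1w0.
G3: fails — Rsu but not Rus.
G4: fails — Ruw but not Rwu.
Valid on no frame.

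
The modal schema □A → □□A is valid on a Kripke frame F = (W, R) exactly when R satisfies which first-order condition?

Transitivity

Suppose □A→□□A is valid. Take Rxy, Ryz and set V(A)={w : Rxw}. Then □A at x, so □□A at x, so □A at y, so A at z, i.e. Rxz.
The converse is a direct semantic check.
So the correspondent is transitivity.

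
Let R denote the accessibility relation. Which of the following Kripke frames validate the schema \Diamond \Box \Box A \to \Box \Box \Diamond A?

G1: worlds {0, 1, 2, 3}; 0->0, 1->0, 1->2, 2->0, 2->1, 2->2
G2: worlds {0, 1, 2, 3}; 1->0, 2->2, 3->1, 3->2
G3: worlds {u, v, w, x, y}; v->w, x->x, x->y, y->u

G1

Frame correspondent (Sahlqvist): \forall x \forall y \forall z ((xRy \wedge x R^2 z) \to \exists w (y R^2 w \wedge zRw)) — i.e. a generalized confluence (Geach) condition.
G1: satisfies the condition.
G2: fails — 3R1, 3R²0 but no w with 1R²w and 0Rw.
G3: fails — xRx, xR²u but no t with xR²t and uRt.
Valid on: G1.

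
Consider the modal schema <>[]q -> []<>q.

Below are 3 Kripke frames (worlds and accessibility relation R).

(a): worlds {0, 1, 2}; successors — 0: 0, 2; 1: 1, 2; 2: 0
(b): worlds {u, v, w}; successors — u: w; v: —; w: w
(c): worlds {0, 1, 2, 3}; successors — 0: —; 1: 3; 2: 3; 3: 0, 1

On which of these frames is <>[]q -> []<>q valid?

The schema corresponds to convergence: forall x forall y forall z (Rxy & Rxz -> exists w (Ryw & Rzw)).
(a): fails — R12 and R11 but 2 and 1 have no common successor.
(b): ✓.
(c): fails — R31 and R30 but 1 and 0 have no common successor.
Valid on: (b).

(b)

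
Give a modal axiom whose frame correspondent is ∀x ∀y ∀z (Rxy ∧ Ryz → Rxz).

□r → □□r

The condition is transitivity. The 4 schema □r → □□r defines it.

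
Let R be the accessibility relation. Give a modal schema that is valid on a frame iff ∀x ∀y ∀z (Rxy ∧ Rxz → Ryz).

A defining formula is ◇ψ → □◇ψ (the 5 axiom).
Suppose ◇ψ→□◇ψ is valid. Take Rxy, Rxz and set V(ψ)={y}. Then ◇ψ at x, so □◇ψ at x, so ◇ψ at z, so some w with Rzw has ψ; w=y, i.e. Rzy. By symmetry of the argument, Ryz.

◇ψ → □◇ψ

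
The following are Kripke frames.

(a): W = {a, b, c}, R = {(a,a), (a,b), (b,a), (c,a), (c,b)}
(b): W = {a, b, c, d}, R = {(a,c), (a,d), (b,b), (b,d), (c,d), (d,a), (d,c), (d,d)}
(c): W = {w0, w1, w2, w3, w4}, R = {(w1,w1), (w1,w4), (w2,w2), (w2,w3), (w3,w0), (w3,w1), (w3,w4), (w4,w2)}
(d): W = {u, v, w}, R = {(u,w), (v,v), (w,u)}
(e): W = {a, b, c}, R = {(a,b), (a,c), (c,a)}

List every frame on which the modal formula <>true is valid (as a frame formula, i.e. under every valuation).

(a), (b), (d)

This is the axiom for seriality; its first-order frame correspondent is forall x exists y Rxy.
(a): satisfies the condition.
(b): satisfies the condition.
(c): fails — world w0 has no successor.
(d): satisfies the condition.
(e): fails — world b has no successor.
Valid on: (a), (b), (d).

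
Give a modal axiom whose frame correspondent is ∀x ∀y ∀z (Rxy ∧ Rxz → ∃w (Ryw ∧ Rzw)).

This is convergence; the standard corresponding axiom is .2: ◇□p → □◇p.
Suppose ◇□p→□◇p is valid. Take Rxy, Rxz and set V(p)={w : Ryw}. Then □p at y so ◇□p at x, so □◇p at x, so ◇p at z, giving w with Rzw and Ryw.

◇□p → □◇p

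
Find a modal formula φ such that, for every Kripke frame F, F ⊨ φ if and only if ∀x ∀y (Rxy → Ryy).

□(□r → r)

A defining formula is □(□r → r) (the T□ axiom).
Suppose □(□r→r) is valid. Take Rxy and set V(r)={w : Ryw}. Then at y, □r holds; since □(□r→r) at x, □r→r at y, so r at y, i.e. Ryy.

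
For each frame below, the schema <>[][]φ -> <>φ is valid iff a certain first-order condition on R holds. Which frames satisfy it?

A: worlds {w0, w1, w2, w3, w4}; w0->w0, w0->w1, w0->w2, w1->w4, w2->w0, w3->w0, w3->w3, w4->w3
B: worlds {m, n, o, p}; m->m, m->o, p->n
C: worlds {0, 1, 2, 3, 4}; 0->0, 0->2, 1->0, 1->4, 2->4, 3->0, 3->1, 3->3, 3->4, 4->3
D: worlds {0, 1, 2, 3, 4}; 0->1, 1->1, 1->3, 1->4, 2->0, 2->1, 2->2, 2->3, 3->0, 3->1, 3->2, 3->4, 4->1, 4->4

Frame correspondent (Sahlqvist): forall x forall y (xRy -> exists w (y R^2 w & xRw)) — i.e. a generalized confluence (Geach) condition.
A: fails — w0Rw1 but no w with w1R²w and w0Rw.
B: fails — mRo but no w with oR²w and mRw.
C: fails — 0R2 but no w with 2R²w and 0Rw.
D: holds.
Valid on: D.

D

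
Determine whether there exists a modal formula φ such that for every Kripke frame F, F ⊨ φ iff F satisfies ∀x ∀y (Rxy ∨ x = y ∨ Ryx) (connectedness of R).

Not definable by any modal formula

Modal frame validity is preserved under disjoint unions.
Take 2 disjoint single-world reflexive frames: each is trivially connected, but their disjoint union has 2 worlds with no edge between distinct components, so it is not connected.
Hence connectedness of R is not modally definable.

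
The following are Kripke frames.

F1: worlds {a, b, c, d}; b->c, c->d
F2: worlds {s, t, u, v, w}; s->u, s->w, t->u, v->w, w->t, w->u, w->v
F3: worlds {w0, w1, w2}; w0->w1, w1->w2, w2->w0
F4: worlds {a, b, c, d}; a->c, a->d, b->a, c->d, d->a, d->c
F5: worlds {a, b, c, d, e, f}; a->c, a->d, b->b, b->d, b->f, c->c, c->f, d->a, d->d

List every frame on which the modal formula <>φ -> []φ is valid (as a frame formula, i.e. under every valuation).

F1, F3

The schema corresponds to partial functionality: forall x forall y forall z (Rxy & Rxz -> y = z).
F1: condition met.
F2: fails — s sees both u and w.
F3: condition met.
F4: fails — a sees both c and d.
F5: fails — a sees both c and d.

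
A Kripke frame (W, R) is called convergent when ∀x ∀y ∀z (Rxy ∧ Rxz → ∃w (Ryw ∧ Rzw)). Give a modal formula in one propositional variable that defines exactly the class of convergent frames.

◇□r → □◇r

A defining formula is ◇□r → □◇r (the .2 axiom).
Suppose ◇□r→□◇r is valid. Take Rxy, Rxz and set V(r)={w : Ryw}. Then □r at y so ◇□r at x, so □◇r at x, so ◇r at z, giving w with Rzw and Ryw.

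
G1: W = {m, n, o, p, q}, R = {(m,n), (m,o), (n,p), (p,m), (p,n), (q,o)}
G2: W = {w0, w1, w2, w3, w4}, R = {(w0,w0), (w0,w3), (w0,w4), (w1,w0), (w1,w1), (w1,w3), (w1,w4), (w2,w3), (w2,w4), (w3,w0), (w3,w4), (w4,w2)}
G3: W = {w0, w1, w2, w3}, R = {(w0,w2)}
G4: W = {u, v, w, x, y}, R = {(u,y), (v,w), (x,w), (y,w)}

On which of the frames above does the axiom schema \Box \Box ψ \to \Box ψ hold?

none

The schema corresponds to density: \forall x \forall y (Rxy \to \exists z (Rxz \wedge Rzy)).
G1: fails — Rpm but no z with Rpz and Rzm.
G2: fails — Rw4w2 but no z with Rw4z and Rzw2.
G3: fails — Rw0w2 but no z with Rw0z and Rzw2.
G4: fails — Rxw but no z with Rxz and Rzw.
Valid on no frame.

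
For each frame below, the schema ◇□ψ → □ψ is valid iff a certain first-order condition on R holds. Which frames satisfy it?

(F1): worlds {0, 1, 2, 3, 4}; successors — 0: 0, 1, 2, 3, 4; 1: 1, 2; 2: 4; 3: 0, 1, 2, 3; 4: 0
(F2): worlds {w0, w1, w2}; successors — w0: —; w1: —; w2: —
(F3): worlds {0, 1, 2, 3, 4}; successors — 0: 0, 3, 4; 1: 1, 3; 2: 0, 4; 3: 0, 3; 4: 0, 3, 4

The schema corresponds to the Euclidean property: ∀x ∀y ∀z (Rxy ∧ Rxz → Ryz).
(F1): fails — R02 and R00 but not R20.
(F2): holds.
(F3): fails — R03 and R04 but not R34.

(F2)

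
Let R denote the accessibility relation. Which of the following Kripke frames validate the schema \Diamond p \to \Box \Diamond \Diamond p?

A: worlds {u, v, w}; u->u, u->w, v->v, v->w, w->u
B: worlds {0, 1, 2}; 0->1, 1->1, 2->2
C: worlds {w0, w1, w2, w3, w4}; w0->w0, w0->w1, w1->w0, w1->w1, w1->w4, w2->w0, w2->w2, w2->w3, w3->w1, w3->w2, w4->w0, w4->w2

Frame correspondent (Sahlqvist): \forall x \forall y \forall z ((xRy \wedge xRz) \to \exists w (y = w \wedge z R^2 w)) — i.e. a generalized confluence (Geach) condition.
A: fails — vRv, vRw but no t with v=t and wR²t.
B: holds.
C: fails — w1Rw4, w1Rw4 but no w with w4=w and w4R²w.

B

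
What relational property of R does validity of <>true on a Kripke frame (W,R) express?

seriality: forall x exists y Rxy

◇⊤ holds at w iff w has a successor, so frame-validity of ◇⊤ is exactly seriality. Equivalently via □q → ◇q:
Suppose □q→◇q is valid. At any x set V(q)=W. Then □q at x, so ◇q at x, so x has a successor.
Conversely, on a frame with seriality the schema holds at every world under every valuation.
Frame condition: forall x exists y Rxy.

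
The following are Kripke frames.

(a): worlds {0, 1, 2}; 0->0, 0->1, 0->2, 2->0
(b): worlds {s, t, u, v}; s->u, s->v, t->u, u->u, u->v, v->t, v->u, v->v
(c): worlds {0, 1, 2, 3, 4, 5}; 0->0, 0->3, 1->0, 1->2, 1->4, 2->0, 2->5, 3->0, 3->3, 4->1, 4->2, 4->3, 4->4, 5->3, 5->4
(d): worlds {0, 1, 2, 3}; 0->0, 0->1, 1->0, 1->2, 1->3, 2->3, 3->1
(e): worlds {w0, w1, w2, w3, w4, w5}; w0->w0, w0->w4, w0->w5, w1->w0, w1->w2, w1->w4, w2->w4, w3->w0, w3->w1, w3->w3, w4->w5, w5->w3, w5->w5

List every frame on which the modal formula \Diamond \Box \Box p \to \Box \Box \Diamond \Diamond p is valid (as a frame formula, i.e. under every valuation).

This is the axiom for a generalized confluence (Geach) condition; its first-order frame correspondent is \forall x \forall y \forall z ((xRy \wedge x R^2 z) \to \exists w (y R^2 w \wedge z R^2 w)).
(a): fails — 0R0, 0R²1 but no w with 0R²w and 1R²w.
(b): condition met.
(c): condition met.
(d): fails — 1R2, 1R²3 but no w with 2R²w and 3R²w.
(e): condition met.
Valid on: (b), (c), (e).

(b), (c), (e)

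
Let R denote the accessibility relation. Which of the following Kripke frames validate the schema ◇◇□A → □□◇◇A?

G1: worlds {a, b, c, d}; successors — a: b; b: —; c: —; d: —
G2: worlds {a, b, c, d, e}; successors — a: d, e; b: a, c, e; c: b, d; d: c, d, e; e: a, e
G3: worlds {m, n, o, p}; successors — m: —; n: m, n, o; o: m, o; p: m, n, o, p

G1, G2

This is the axiom for a generalized confluence (Geach) condition; its first-order frame correspondent is ∀x ∀y ∀z ((xR²y ∧ xR²z) → ∃w (yRw ∧ zR²w)).
G1: holds.
G2: holds.
G3: fails — nR²m, nR²m but no w with mRw and mR²w.
Valid on: G1, G2.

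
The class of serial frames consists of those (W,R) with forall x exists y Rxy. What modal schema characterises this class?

□ψ → ◇ψ

A defining formula is □ψ → ◇ψ (the D axiom).
Suppose □ψ→◇ψ is valid. At any x set V(ψ)=W. Then □ψ at x, so ◇ψ at x, so x has a successor.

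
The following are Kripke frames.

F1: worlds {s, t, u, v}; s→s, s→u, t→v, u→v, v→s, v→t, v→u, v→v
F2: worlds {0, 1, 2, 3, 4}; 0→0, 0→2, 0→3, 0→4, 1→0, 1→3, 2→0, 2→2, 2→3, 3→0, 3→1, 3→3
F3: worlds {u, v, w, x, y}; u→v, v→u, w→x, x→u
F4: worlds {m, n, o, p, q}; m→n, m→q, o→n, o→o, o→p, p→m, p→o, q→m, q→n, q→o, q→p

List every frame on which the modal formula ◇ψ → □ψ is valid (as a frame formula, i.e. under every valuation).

This is the axiom for partial functionality; its first-order frame correspondent is ∀x ∀y ∀z (Rxy ∧ Rxz → y = z).
F1: fails — s sees both s and u.
F2: fails — 0 sees both 0 and 2.
F3: holds.
F4: fails — m sees both n and q.

F3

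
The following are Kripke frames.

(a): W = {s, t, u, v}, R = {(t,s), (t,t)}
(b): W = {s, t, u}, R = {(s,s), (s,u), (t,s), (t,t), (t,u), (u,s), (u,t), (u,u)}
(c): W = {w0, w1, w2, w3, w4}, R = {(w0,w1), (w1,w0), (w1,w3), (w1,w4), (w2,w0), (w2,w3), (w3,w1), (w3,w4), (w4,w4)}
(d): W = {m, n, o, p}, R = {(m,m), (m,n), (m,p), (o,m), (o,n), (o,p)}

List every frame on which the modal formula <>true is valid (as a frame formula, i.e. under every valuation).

(b), (c)

This is the axiom for seriality; its first-order frame correspondent is forall x exists y Rxy.
(a): fails — world s has no successor.
(b): condition met.
(c): condition met.
(d): fails — world n has no successor.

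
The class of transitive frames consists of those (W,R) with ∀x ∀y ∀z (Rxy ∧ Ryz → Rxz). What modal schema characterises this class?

A defining formula is □p → □□p (the 4 axiom).
Suppose □p→□□p is valid. Take Rxy, Ryz and set V(p)={w : Rxw}. Then □p at x, so □□p at x, so □p at y, so p at z, i.e. Rxz.

□p → □□p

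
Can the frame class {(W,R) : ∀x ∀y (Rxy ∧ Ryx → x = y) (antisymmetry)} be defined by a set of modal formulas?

No

If a class were modally definable it would be closed under surjective bounded morphisms (Goldblatt–Thomason).
The 8-cycle (worlds s,t,u,v,w,x,y,z with s→t→u→v→w→x→y→z→s) is antisymmetric. Sending even-indexed worlds to • and odd-indexed worlds to ∘ is a surjective bounded morphism onto the two-world frame with •↔∘, which is not antisymmetric.
So no modal formula (or set of formulas) defines exactly the antisymmetric frames.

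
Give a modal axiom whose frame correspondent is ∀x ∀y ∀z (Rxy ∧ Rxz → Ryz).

This is the Euclidean property; the standard corresponding axiom is 5: ◇ψ → □◇ψ.
Suppose ◇ψ→□◇ψ is valid. Take Rxy, Rxz and set V(ψ)={y}. Then ◇ψ at x, so □◇ψ at x, so ◇ψ at z, so some w with Rzw has ψ; w=y, i.e. Rzy. By symmetry of the argument, Ryz.

◇ψ → □◇ψ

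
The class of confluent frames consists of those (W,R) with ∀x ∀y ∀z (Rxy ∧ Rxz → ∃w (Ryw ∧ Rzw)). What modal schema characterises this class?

◇□s → □◇s

A defining formula is ◇□s → □◇s (the .2 axiom).
Suppose ◇□s→□◇s is valid. Take Rxy, Rxz and set V(s)={w : Ryw}. Then □s at y so ◇□s at x, so □◇s at x, so ◇s at z, giving w with Rzw and Ryw.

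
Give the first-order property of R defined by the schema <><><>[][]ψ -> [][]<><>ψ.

forall x forall y forall z ((x R^3 y & x R^2 z) -> exists w (y R^2 w & z R^2 w))

This is a Sahlqvist (Geach-type) schema ◇^3□^2ψ → □^2◇^2ψ.
First-order correspondent: forall x forall y forall z ((x R^3 y & x R^2 z) -> exists w (y R^2 w & z R^2 w)).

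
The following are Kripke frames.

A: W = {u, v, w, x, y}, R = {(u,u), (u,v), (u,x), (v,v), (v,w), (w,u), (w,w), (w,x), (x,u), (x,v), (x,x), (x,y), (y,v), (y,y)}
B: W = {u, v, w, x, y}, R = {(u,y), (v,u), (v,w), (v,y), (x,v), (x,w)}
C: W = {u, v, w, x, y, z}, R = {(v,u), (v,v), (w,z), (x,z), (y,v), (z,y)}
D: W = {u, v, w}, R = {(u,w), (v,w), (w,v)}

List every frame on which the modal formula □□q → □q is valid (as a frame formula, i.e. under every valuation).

Frame correspondent (Sahlqvist): ∀x ∀y (Rxy → ∃z (Rxz ∧ Rzy)) — i.e. density.
A: holds.
B: fails — Rvw but no z with Rvz and Rzw.
C: fails — Rzy but no t with Rzt and Rty.
D: fails — Ruw but no z with Ruz and Rzw.

A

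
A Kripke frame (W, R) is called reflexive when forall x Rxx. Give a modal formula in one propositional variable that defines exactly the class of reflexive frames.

The condition is reflexivity. The T schema □r → r defines it.
Suppose □r→r is valid. At any x set V(r)={w : Rxw}. Then □r holds at x, so r holds at x, i.e. Rxx.

□r → r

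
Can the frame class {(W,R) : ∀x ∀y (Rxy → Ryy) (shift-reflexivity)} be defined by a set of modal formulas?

This is a Sahlqvist condition; the T□ axiom □(□p → p) defines it.
Suppose □(□p→p) is valid. Take Rxy and set V(p)={w : Ryw}. Then at y, □p holds; since □(□p→p) at x, □p→p at y, so p at y, i.e. Ryy.

Definable; □(□p → p) defines it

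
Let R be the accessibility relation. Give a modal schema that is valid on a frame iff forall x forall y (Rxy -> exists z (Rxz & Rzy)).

□□r → □r

The condition is density. The C4 schema □□r → □r defines it.
Suppose □□r→□r is valid. Take Rxy and set V(r)={w : xR²w}. Then □□r at x, so □r at x, so r at y, i.e. ∃z(Rxz∧Rzy).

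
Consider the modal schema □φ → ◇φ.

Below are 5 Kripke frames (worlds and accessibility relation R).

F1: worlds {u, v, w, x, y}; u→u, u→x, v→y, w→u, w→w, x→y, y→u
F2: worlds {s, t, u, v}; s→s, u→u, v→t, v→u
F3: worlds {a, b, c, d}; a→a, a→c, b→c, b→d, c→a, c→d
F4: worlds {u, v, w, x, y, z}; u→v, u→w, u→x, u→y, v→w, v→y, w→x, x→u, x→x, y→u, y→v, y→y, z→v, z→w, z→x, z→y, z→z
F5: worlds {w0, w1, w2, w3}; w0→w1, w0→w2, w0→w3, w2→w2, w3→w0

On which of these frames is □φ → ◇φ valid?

F1, F4

This is the axiom for seriality; its first-order frame correspondent is ∀x ∃y Rxy.
F1: ✓.
F2: fails — world t has no successor.
F3: fails — world d has no successor.
F4: ✓.
F5: fails — world w1 has no successor.
Valid on: F1, F4.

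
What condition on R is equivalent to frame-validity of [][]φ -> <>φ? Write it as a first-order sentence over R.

forall x exists w (x R^2 w & xRw)

This is a Sahlqvist (Geach-type) schema ◇^0□^2φ → □^0◇^1φ.
First-order correspondent: forall x exists w (x R^2 w & xRw).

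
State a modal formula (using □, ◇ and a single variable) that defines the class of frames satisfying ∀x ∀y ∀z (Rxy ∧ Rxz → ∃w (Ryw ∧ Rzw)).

This is convergence; the standard corresponding axiom is .2: ◇□ψ → □◇ψ.
Suppose ◇□ψ→□◇ψ is valid. Take Rxy, Rxz and set V(ψ)={w : Ryw}. Then □ψ at y so ◇□ψ at x, so □◇ψ at x, so ◇ψ at z, giving w with Rzw and Ryw.

◇□ψ → □◇ψ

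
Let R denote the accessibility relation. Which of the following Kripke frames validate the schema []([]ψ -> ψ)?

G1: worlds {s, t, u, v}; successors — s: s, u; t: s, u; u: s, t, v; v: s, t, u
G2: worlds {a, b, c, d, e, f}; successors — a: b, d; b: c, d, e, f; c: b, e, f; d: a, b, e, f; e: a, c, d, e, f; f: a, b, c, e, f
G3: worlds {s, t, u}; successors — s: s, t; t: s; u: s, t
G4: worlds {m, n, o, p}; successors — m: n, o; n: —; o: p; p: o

none

The schema corresponds to shift-reflexivity: forall x forall y (Rxy -> Ryy).
G1: fails — Ruv but not Rvv.
G2: fails — Rab but not Rbb.
G3: fails — Rut but not Rtt.
G4: fails — Rop but not Rpp.
Valid on no frame.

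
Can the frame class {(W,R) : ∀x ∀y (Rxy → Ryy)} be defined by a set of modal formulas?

This is a Sahlqvist condition; the T□ axiom □(□q → q) defines it.

Definable; □(□q → q) defines it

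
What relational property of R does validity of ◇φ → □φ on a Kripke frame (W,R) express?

This is the CD axiom.
It corresponds to partial functionality: ∀x ∀y ∀z (Rxy ∧ Rxz → y = z).

partial functionality: ∀x ∀y ∀z (Rxy ∧ Rxz → y = z)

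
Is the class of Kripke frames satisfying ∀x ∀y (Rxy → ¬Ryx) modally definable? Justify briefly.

Not modally definable

Any modally definable frame class is closed under surjective bounded morphisms.
The 3-cycle (worlds 0,1,2 with 0→1→2→0) is asymmetric. Mapping every world to a single reflexive point • is a surjective bounded morphism, and the reflexive point is not asymmetric (R•• but asymmetry requires ¬R••).
So no modal formula (or set of formulas) defines exactly the asymmetric frames.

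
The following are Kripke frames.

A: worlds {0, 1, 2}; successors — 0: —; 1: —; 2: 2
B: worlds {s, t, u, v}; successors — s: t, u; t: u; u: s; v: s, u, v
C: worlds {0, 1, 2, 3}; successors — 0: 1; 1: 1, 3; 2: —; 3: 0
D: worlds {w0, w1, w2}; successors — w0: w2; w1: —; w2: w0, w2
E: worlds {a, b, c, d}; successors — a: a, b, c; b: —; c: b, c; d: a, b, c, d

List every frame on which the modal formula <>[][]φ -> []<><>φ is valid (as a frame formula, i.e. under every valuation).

The schema corresponds to a generalized confluence (Geach) condition: forall x forall y forall z ((xRy & xRz) -> exists w (y R^2 w & z R^2 w)).
A: condition met.
B: fails — sRt, sRu but no w with tR²w and uR²w.
C: condition met.
D: condition met.
E: fails — aRa, aRb but no w with aR²w and bR²w.

A, C, D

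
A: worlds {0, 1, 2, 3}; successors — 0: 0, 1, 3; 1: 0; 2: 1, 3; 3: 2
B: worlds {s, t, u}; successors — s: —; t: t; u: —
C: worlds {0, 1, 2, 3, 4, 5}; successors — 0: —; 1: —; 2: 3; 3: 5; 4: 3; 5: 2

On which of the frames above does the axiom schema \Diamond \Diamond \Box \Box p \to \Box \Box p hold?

B

The schema corresponds to a generalized confluence (Geach) condition: \forall x \forall y \forall z ((x R^2 y \wedge x R^2 z) \to \exists w (y R^2 w \wedge z = w)).
A: fails — 0R²1, 0R²2 but no w with 1R²w and 2=w.
B: holds.
C: fails — 2R²5, 2R²5 but no w with 5R²w and 5=w.
Valid on: B.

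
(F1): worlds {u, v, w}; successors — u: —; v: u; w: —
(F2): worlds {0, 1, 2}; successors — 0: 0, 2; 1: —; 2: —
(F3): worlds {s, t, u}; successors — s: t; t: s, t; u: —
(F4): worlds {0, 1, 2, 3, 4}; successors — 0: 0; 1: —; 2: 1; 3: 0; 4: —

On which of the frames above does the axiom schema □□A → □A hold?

Frame correspondent (Sahlqvist): ∀x ∀y (Rxy → ∃z (Rxz ∧ Rzy)) — i.e. density.
(F1): fails — Rvu but no z with Rvz and Rzu.
(F2): holds.
(F3): holds.
(F4): fails — R21 but no z with R2z and Rz1.
Valid on: (F2), (F3).

(F2), (F3)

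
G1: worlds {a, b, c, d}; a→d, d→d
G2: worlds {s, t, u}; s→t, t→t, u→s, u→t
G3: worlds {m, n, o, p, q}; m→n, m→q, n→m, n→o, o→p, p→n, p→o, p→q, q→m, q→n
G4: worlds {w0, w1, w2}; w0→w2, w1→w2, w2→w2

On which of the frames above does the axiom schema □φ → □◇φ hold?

Frame correspondent (Sahlqvist): ∀x ∀z (xRz → ∃w (xRw ∧ zRw)) — i.e. a generalized confluence (Geach) condition.
G1: ✓.
G2: ✓.
G3: fails — mRn but no w with mRw and nRw.
G4: ✓.
Valid on: G1, G2, G4.

G1, G2, G4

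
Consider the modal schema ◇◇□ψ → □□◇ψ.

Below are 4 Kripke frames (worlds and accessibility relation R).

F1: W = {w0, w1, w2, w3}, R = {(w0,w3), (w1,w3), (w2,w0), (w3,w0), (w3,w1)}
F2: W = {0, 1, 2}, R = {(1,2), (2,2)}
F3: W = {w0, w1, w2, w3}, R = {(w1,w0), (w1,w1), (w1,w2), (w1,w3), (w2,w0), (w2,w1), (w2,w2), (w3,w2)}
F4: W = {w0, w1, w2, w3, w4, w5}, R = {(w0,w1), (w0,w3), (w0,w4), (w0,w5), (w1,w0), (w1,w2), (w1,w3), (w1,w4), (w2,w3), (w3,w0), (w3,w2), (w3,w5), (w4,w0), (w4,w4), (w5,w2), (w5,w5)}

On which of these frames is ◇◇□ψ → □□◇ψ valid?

The schema corresponds to a generalized confluence (Geach) condition: ∀x ∀y ∀z ((xR²y ∧ xR²z) → ∃w (yRw ∧ zRw)).
F1: satisfies the condition.
F2: satisfies the condition.
F3: fails — w1R²w0, w1R²w0 but no w with w0Rw and w0Rw.
F4: fails — w0R²w2, w0R²w3 but no w with w2Rw and w3Rw.

F1, F2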